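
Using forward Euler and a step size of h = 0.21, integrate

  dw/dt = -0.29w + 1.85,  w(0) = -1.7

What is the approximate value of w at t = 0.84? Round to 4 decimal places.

0.0955

Euler: w_{n+1} = w_n + h·f(t_n, w_n).
t=0.000000, w=-1.700000: f=2.343000 → w ← -1.700000 + 0.21·2.343000 = -1.207970
t=0.210000, w=-1.207970: f=2.200311 → w ← -1.207970 + 0.21·2.200311 = -0.745905
t=0.420000, w=-0.745905: f=2.066312 → w ← -0.745905 + 0.21·2.066312 = -0.311979
t=0.630000, w=-0.311979: f=1.940474 → w ← -0.311979 + 0.21·1.940474 = 0.095520
w(0.84) ≈ 0.0955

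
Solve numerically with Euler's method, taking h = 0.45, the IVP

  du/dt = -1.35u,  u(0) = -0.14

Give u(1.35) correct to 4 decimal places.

-0.0085

Euler: u_{n+1} = u_n + h·f(t_n, u_n).
t=0.000000, u=-0.140000: f=0.189000 → u ← -0.140000 + 0.45·0.189000 = -0.054950
t=0.450000, u=-0.054950: f=0.074182 → u ← -0.054950 + 0.45·0.074182 = -0.021568
t=0.900000, u=-0.021568: f=0.029117 → u ← -0.021568 + 0.45·0.029117 = -0.008465
u(1.35) ≈ -0.0085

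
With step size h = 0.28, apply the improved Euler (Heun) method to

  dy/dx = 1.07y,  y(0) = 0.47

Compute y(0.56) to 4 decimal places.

0.8496

Heun: k1 = f(x_n, y_n); k2 = f(x_n + h, y_n + h·k1); y_{n+1} = y_n + (h/2)·(k1 + k2).
x=0.000000, y=0.470000:
  k1 = f(0.000000, 0.470000) = 0.502900
  k2 = f(0.280000, 0.610812) = 0.653569
  y ← 0.470000 + (0.28/2)·(0.502900 + 0.653569) = 0.631906
x=0.280000, y=0.631906:
  k1 = f(0.280000, 0.631906) = 0.676139
  k2 = f(0.560000, 0.821225) = 0.878710
  y ← 0.631906 + (0.28/2)·(0.676139 + 0.878710) = 0.849585
y(0.56) ≈ 0.8496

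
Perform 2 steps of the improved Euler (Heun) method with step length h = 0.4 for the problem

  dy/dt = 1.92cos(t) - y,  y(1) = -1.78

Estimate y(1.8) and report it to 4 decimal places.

-0.7421

Heun: k1 = f(t_n, y_n); k2 = f(t_n + h, y_n + h·k1); y_{n+1} = y_n + (h/2)·(k1 + k2).
t=1.000000, y=-1.780000:
  k1 = f(1.000000, -1.780000) = 2.817380
  k2 = f(1.400000, -0.653048) = 0.979385
  y ← -1.780000 + (0.4/2)·(2.817380 + 0.979385) = -1.020647
t=1.400000, y=-1.020647:
  k1 = f(1.400000, -1.020647) = 1.346984
  k2 = f(1.800000, -0.481853) = 0.045625
  y ← -1.020647 + (0.4/2)·(1.346984 + 0.045625) = -0.742125
y(1.8) ≈ -0.7421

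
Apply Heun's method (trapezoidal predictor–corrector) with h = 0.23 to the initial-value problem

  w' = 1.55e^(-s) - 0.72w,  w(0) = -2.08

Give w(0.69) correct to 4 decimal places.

-0.6811

Heun: k1 = f(s_n, w_n); k2 = f(s_n + h, w_n + h·k1); w_{n+1} = w_n + (h/2)·(k1 + k2).
s=0.000000, w=-2.080000:
  k1 = f(0.000000, -2.080000) = 3.047600
  k2 = f(0.230000, -1.379052) = 2.224445
  w ← -2.080000 + (0.23/2)·(3.047600 + 2.224445) = -1.473715
s=0.230000, w=-1.473715:
  k1 = f(0.230000, -1.473715) = 2.292602
  k2 = f(0.460000, -0.946416) = 1.659910
  w ← -1.473715 + (0.23/2)·(2.292602 + 1.659910) = -1.019176
s=0.460000, w=-1.019176:
  k1 = f(0.460000, -1.019176) = 1.712296
  k2 = f(0.690000, -0.625348) = 1.227693
  w ← -1.019176 + (0.23/2)·(1.712296 + 1.227693) = -0.681077
w(0.69) ≈ -0.6811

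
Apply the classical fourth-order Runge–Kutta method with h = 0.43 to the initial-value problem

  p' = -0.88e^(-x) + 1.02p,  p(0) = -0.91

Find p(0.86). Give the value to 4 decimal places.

RK4: k1 = f(x_n, p_n); k2 = f(x_n + h/2, p_n + (h/2)·k1); k3 = f(x_n + h/2, p_n + (h/2)·k2); k4 = f(x_n + h, p_n + h·k3); p_{n+1} = p_n + (h/6)·(k1 + 2k2 + 2k3 + k4).
x=0.000000, p=-0.910000:
  k1 = f(0.000000, -0.910000) = -1.808200
  k2 = f(0.215000, -1.298763) = -2.034495
  k3 = f(0.215000, -1.347416) = -2.084121
  k4 = f(0.430000, -1.806172) = -2.414744
  p ← -0.910000 + (0.43/6)·(k1 + 2k2 + 2k3 + k4) = -1.802979
x=0.430000, p=-1.802979:
  k1 = f(0.430000, -1.802979) = -2.411487
  k2 = f(0.645000, -2.321449) = -2.829581
  k3 = f(0.645000, -2.411339) = -2.921269
  k4 = f(0.860000, -3.059125) = -3.492690
  p ← -1.802979 + (0.43/6)·(k1 + 2k2 + 2k3 + k4) = -3.050400
p(0.86) ≈ -3.0504

-3.0504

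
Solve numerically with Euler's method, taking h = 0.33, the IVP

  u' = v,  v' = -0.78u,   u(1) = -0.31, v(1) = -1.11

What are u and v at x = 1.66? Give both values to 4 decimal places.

-1.0163, -0.8561

Euler on (u,v): u_{n+1} = u_n + h·u', v_{n+1} = v_n + h·v'.
1.000000: (-0.310000, -1.110000); f=(-1.110000, 0.241800) → (-0.676300, -1.030206)
1.330000: (-0.676300, -1.030206); f=(-1.030206, 0.527514) → (-1.016268, -0.856126)
(u(1.66), v(1.66)) ≈ (-1.0163, -0.8561)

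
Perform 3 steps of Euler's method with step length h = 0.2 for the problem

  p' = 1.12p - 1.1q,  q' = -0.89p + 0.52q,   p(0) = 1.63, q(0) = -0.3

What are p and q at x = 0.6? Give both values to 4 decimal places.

3.4869, -1.6357

Euler on (p,q): p_{n+1} = p_n + h·p', q_{n+1} = q_n + h·q'.
0.000000: (1.630000, -0.300000); f=(2.155600, -1.606700) → (2.061120, -0.621340)
0.200000: (2.061120, -0.621340); f=(2.991928, -2.157494) → (2.659506, -1.052839)
0.400000: (2.659506, -1.052839); f=(4.136769, -2.914436) → (3.486859, -1.635726)
(p(0.6), q(0.6)) ≈ (3.4869, -1.6357)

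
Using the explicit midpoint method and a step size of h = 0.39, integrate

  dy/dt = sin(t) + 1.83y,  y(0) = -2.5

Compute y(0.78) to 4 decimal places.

-9.2693

Midpoint: k1 = f(t_n, y_n); k2 = f(t_n + h/2, y_n + (h/2)·k1); y_{n+1} = y_n + h·k2.
t=0.000000, y=-2.500000:
  k1 = f(0.000000, -2.500000) = -4.575000
  k2 = f(0.195000, -3.392125) = -6.013822
  y ← -2.500000 + 0.39·(-6.013822) = -4.845391
t=0.390000, y=-4.845391:
  k1 = f(0.390000, -4.845391) = -8.486876
  k2 = f(0.585000, -6.500332) = -11.343407
  y ← -4.845391 + 0.39·(-11.343407) = -9.269320
y(0.78) ≈ -9.2693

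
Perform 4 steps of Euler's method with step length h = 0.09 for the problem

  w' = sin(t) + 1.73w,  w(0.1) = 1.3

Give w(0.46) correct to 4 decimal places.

Euler: w_{n+1} = w_n + h·f(t_n, w_n).
t=0.100000, w=1.300000: f=2.348833 → w ← 1.300000 + 0.09·2.348833 = 1.511395
t=0.190000, w=1.511395: f=2.803572 → w ← 1.511395 + 0.09·2.803572 = 1.763717
t=0.280000, w=1.763717: f=3.327585 → w ← 1.763717 + 0.09·3.327585 = 2.063199
t=0.370000, w=2.063199: f=3.930950 → w ← 2.063199 + 0.09·3.930950 = 2.416985
w(0.46) ≈ 2.4170

2.4170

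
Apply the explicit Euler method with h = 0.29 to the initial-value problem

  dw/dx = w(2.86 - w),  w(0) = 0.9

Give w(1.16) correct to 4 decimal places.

2.7617

Euler: w_{n+1} = w_n + h·f(x_n, w_n).
x=0.000000, w=0.900000: f=1.764000 → w ← 0.900000 + 0.29·1.764000 = 1.411560
x=0.290000, w=1.411560: f=2.044560 → w ← 1.411560 + 0.29·2.044560 = 2.004482
x=0.580000, w=2.004482: f=1.714870 → w ← 2.004482 + 0.29·1.714870 = 2.501795
x=0.870000, w=2.501795: f=0.896156 → w ← 2.501795 + 0.29·0.896156 = 2.761680
w(1.16) ≈ 2.7617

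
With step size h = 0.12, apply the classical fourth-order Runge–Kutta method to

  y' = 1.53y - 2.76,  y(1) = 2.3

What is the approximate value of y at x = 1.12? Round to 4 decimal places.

RK4: k1 = f(x_n, y_n); k2 = f(x_n + h/2, y_n + (h/2)·k1); k3 = f(x_n + h/2, y_n + (h/2)·k2); k4 = f(x_n + h, y_n + h·k3); y_{n+1} = y_n + (h/6)·(k1 + 2k2 + 2k3 + k4).
x=1.000000, y=2.300000:
  k1 = f(1.000000, 2.300000) = 0.759000
  k2 = f(1.060000, 2.345540) = 0.828676
  k3 = f(1.060000, 2.349721) = 0.835072
  k4 = f(1.120000, 2.400209) = 0.912319
  y ← 2.300000 + (0.12/6)·(k1 + 2k2 + 2k3 + k4) = 2.399976
y(1.12) ≈ 2.4000

2.4000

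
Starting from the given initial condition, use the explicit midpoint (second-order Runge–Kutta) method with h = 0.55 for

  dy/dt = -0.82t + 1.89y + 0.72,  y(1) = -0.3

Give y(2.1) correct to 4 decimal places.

Midpoint: k1 = f(t_n, y_n); k2 = f(t_n + h/2, y_n + (h/2)·k1); y_{n+1} = y_n + h·k2.
t=1.000000, y=-0.300000:
  k1 = f(1.000000, -0.300000) = -0.667000
  k2 = f(1.275000, -0.483425) = -1.239173
  y ← -0.300000 + 0.55·(-1.239173) = -0.981545
t=1.550000, y=-0.981545:
  k1 = f(1.550000, -0.981545) = -2.406121
  k2 = f(1.825000, -1.643228) = -3.882202
  y ← -0.981545 + 0.55·(-3.882202) = -3.116756
y(2.1) ≈ -3.1168

-3.1168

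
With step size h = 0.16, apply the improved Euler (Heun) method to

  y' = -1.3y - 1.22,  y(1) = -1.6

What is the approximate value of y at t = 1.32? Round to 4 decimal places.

-1.3764

Heun: k1 = f(t_n, y_n); k2 = f(t_n + h, y_n + h·k1); y_{n+1} = y_n + (h/2)·(k1 + k2).
t=1.000000, y=-1.600000:
  k1 = f(1.000000, -1.600000) = 0.860000
  k2 = f(1.160000, -1.462400) = 0.681120
  y ← -1.600000 + (0.16/2)·(0.860000 + 0.681120) = -1.476710
t=1.160000, y=-1.476710:
  k1 = f(1.160000, -1.476710) = 0.699724
  k2 = f(1.320000, -1.364755) = 0.554181
  y ← -1.476710 + (0.16/2)·(0.699724 + 0.554181) = -1.376398
y(1.32) ≈ -1.3764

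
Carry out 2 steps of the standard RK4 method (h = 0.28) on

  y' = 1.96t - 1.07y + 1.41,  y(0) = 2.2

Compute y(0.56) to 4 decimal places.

2.0565

RK4: k1 = f(t_n, y_n); k2 = f(t_n + h/2, y_n + (h/2)·k1); k3 = f(t_n + h/2, y_n + (h/2)·k2); k4 = f(t_n + h, y_n + h·k3); y_{n+1} = y_n + (h/6)·(k1 + 2k2 + 2k3 + k4).
t=0.000000, y=2.200000:
  k1 = f(0.000000, 2.200000) = -0.944000
  k2 = f(0.140000, 2.067840) = -0.528189
  k3 = f(0.140000, 2.126054) = -0.590477
  k4 = f(0.280000, 2.034666) = -0.218293
  y ← 2.200000 + (0.28/6)·(k1 + 2k2 + 2k3 + k4) = 2.041351
t=0.280000, y=2.041351:
  k1 = f(0.280000, 2.041351) = -0.225445
  k2 = f(0.420000, 2.009788) = 0.082726
  k3 = f(0.420000, 2.052933) = 0.036562
  k4 = f(0.560000, 2.051588) = 0.312401
  y ← 2.041351 + (0.28/6)·(k1 + 2k2 + 2k3 + k4) = 2.056542
y(0.56) ≈ 2.0565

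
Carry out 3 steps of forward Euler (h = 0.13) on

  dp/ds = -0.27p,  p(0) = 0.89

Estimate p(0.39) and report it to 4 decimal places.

Euler: p_{n+1} = p_n + h·f(s_n, p_n).
s=0.000000, p=0.890000: f=-0.240300 → p ← 0.890000 + 0.13·(-0.240300) = 0.858761
s=0.130000, p=0.858761: f=-0.231865 → p ← 0.858761 + 0.13·(-0.231865) = 0.828618
s=0.260000, p=0.828618: f=-0.223727 → p ← 0.828618 + 0.13·(-0.223727) = 0.799534
p(0.39) ≈ 0.7995

0.7995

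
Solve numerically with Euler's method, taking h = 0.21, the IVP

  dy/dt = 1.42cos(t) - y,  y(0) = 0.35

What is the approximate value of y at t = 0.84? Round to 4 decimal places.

Euler: y_{n+1} = y_n + h·f(t_n, y_n).
t=0.000000, y=0.350000: f=1.070000 → y ← 0.350000 + 0.21·1.070000 = 0.574700
t=0.210000, y=0.574700: f=0.814104 → y ← 0.574700 + 0.21·0.814104 = 0.745662
t=0.420000, y=0.745662: f=0.550924 → y ← 0.745662 + 0.21·0.550924 = 0.861356
t=0.630000, y=0.861356: f=0.286043 → y ← 0.861356 + 0.21·0.286043 = 0.921425
y(0.84) ≈ 0.9214

0.9214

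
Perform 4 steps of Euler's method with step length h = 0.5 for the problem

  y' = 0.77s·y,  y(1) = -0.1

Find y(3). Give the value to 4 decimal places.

-0.7589

Euler: y_{n+1} = y_n + h·f(s_n, y_n).
s=1.000000, y=-0.100000: f=-0.077000 → y ← -0.100000 + 0.5·(-0.077000) = -0.138500
s=1.500000, y=-0.138500: f=-0.159968 → y ← -0.138500 + 0.5·(-0.159968) = -0.218484
s=2.000000, y=-0.218484: f=-0.336465 → y ← -0.218484 + 0.5·(-0.336465) = -0.386716
s=2.500000, y=-0.386716: f=-0.744429 → y ← -0.386716 + 0.5·(-0.744429) = -0.758931
y(3) ≈ -0.7589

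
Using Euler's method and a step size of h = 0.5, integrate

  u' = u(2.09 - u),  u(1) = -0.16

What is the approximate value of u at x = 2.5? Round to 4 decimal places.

Euler: u_{n+1} = u_n + h·f(x_n, u_n).
x=1.000000, u=-0.160000: f=-0.360000 → u ← -0.160000 + 0.5·(-0.360000) = -0.340000
x=1.500000, u=-0.340000: f=-0.826200 → u ← -0.340000 + 0.5·(-0.826200) = -0.753100
x=2.000000, u=-0.753100: f=-2.141139 → u ← -0.753100 + 0.5·(-2.141139) = -1.823669
u(2.5) ≈ -1.8237

-1.8237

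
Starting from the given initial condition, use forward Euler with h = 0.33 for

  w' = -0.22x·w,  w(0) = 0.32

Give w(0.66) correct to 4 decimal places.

0.3123

Euler: w_{n+1} = w_n + h·f(x_n, w_n).
x=0.000000, w=0.320000: f=0.000000 → w ← 0.320000 + 0.33·0.000000 = 0.320000
x=0.330000, w=0.320000: f=-0.023232 → w ← 0.320000 + 0.33·(-0.023232) = 0.312333
w(0.66) ≈ 0.3123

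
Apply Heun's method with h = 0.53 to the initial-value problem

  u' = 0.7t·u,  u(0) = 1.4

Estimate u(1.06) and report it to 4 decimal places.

2.0506

Heun: k1 = f(t_n, u_n); k2 = f(t_n + h, u_n + h·k1); u_{n+1} = u_n + (h/2)·(k1 + k2).
t=0.000000, u=1.400000:
  k1 = f(0.000000, 1.400000) = 0.000000
  k2 = f(0.530000, 1.400000) = 0.519400
  u ← 1.400000 + (0.53/2)·(0.000000 + 0.519400) = 1.537641
t=0.530000, u=1.537641:
  k1 = f(0.530000, 1.537641) = 0.570465
  k2 = f(1.060000, 1.839987) = 1.365271
  u ← 1.537641 + (0.53/2)·(0.570465 + 1.365271) = 2.050611
u(1.06) ≈ 2.0506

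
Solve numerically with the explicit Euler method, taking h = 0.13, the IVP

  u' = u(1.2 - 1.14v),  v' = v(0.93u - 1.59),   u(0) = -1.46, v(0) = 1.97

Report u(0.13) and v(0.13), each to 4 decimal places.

-1.2615, 1.2151

Euler on (u,v): u_{n+1} = u_n + h·u', v_{n+1} = v_n + h·v'.
0.000000: (-1.460000, 1.970000); f=(1.526868, -5.807166) → (-1.261507, 1.215068)
(u(0.13), v(0.13)) ≈ (-1.2615, 1.2151)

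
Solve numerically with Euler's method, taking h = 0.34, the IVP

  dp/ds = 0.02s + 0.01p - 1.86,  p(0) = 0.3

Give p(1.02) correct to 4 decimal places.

-1.5936

Euler: p_{n+1} = p_n + h·f(s_n, p_n).
s=0.000000, p=0.300000: f=-1.857000 → p ← 0.300000 + 0.34·(-1.857000) = -0.331380
s=0.340000, p=-0.331380: f=-1.856514 → p ← -0.331380 + 0.34·(-1.856514) = -0.962595
s=0.680000, p=-0.962595: f=-1.856026 → p ← -0.962595 + 0.34·(-1.856026) = -1.593644
p(1.02) ≈ -1.5936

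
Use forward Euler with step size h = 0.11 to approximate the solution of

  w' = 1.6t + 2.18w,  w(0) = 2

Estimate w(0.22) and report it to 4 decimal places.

3.0936

Euler: w_{n+1} = w_n + h·f(t_n, w_n).
t=0.000000, w=2.000000: f=4.360000 → w ← 2.000000 + 0.11·4.360000 = 2.479600
t=0.110000, w=2.479600: f=5.581528 → w ← 2.479600 + 0.11·5.581528 = 3.093568
w(0.22) ≈ 3.0936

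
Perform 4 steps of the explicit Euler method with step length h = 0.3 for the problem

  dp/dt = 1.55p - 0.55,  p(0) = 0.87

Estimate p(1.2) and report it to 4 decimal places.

Euler: p_{n+1} = p_n + h·f(t_n, p_n).
t=0.000000, p=0.870000: f=0.798500 → p ← 0.870000 + 0.3·0.798500 = 1.109550
t=0.300000, p=1.109550: f=1.169803 → p ← 1.109550 + 0.3·1.169803 = 1.460491
t=0.600000, p=1.460491: f=1.713761 → p ← 1.460491 + 0.3·1.713761 = 1.974619
t=0.900000, p=1.974619: f=2.510659 → p ← 1.974619 + 0.3·2.510659 = 2.727817
p(1.2) ≈ 2.7278

2.7278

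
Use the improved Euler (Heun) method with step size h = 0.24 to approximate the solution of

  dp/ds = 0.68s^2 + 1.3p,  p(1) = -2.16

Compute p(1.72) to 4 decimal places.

-4.0678

Heun: k1 = f(s_n, p_n); k2 = f(s_n + h, p_n + h·k1); p_{n+1} = p_n + (h/2)·(k1 + k2).
s=1.000000, p=-2.160000:
  k1 = f(1.000000, -2.160000) = -2.128000
  k2 = f(1.240000, -2.670720) = -2.426368
  p ← -2.160000 + (0.24/2)·(-2.128000 + (-2.426368)) = -2.706524
s=1.240000, p=-2.706524:
  k1 = f(1.240000, -2.706524) = -2.472913
  k2 = f(1.480000, -3.300023) = -2.800558
  p ← -2.706524 + (0.24/2)·(-2.472913 + (-2.800558)) = -3.339341
s=1.480000, p=-3.339341:
  k1 = f(1.480000, -3.339341) = -2.851671
  k2 = f(1.720000, -4.023742) = -3.219152
  p ← -3.339341 + (0.24/2)·(-2.851671 + (-3.219152)) = -4.067840
p(1.72) ≈ -4.0678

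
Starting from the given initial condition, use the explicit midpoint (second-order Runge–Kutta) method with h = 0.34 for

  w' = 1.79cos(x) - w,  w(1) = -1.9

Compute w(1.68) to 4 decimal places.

-0.8353

Midpoint: k1 = f(x_n, w_n); k2 = f(x_n + h/2, w_n + (h/2)·k1); w_{n+1} = w_n + h·k2.
x=1.000000, w=-1.900000:
  k1 = f(1.000000, -1.900000) = 2.867141
  k2 = f(1.170000, -1.412586) = 2.110958
  w ← -1.900000 + 0.34·2.110958 = -1.182274
x=1.340000, w=-1.182274:
  k1 = f(1.340000, -1.182274) = 1.591742
  k2 = f(1.510000, -0.911678) = 1.020437
  w ← -1.182274 + 0.34·1.020437 = -0.835326
w(1.68) ≈ -0.8353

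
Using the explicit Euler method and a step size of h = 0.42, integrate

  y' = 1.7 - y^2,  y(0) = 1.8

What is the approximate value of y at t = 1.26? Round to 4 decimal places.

1.3034

Euler: y_{n+1} = y_n + h·f(t_n, y_n).
t=0.000000, y=1.800000: f=-1.540000 → y ← 1.800000 + 0.42·(-1.540000) = 1.153200
t=0.420000, y=1.153200: f=0.370130 → y ← 1.153200 + 0.42·0.370130 = 1.308654
t=0.840000, y=1.308654: f=-0.012577 → y ← 1.308654 + 0.42·(-0.012577) = 1.303372
y(1.26) ≈ 1.3034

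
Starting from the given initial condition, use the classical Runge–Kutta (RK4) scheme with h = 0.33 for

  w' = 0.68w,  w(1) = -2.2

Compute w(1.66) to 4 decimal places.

RK4: k1 = f(t_n, w_n); k2 = f(t_n + h/2, w_n + (h/2)·k1); k3 = f(t_n + h/2, w_n + (h/2)·k2); k4 = f(t_n + h, w_n + h·k3); w_{n+1} = w_n + (h/6)·(k1 + 2k2 + 2k3 + k4).
t=1.000000, w=-2.200000:
  k1 = f(1.000000, -2.200000) = -1.496000
  k2 = f(1.165000, -2.446840) = -1.663851
  k3 = f(1.165000, -2.474535) = -1.682684
  k4 = f(1.330000, -2.755286) = -1.873594
  w ← -2.200000 + (0.33/6)·(k1 + 2k2 + 2k3 + k4) = -2.753447
t=1.330000, w=-2.753447:
  k1 = f(1.330000, -2.753447) = -1.872344
  k2 = f(1.495000, -3.062383) = -2.082421
  k3 = f(1.495000, -3.097046) = -2.105991
  k4 = f(1.660000, -3.448424) = -2.344928
  w ← -2.753447 + (0.33/6)·(k1 + 2k2 + 2k3 + k4) = -3.446122
w(1.66) ≈ -3.4461

-3.4461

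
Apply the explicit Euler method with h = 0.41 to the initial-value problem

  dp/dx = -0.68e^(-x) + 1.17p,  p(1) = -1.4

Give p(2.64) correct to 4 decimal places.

Euler: p_{n+1} = p_n + h·f(x_n, p_n).
x=1.000000, p=-1.400000: f=-1.888158 → p ← -1.400000 + 0.41·(-1.888158) = -2.174145
x=1.410000, p=-2.174145: f=-2.709767 → p ← -2.174145 + 0.41·(-2.709767) = -3.285149
x=1.820000, p=-3.285149: f=-3.953802 → p ← -3.285149 + 0.41·(-3.953802) = -4.906208
x=2.230000, p=-4.906208: f=-5.813383 → p ← -4.906208 + 0.41·(-5.813383) = -7.289695
p(2.64) ≈ -7.2897

-7.2897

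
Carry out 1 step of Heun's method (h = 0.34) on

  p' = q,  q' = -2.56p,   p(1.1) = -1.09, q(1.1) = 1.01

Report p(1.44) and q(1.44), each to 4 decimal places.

-0.5853, 1.8093

Heun on (p,q): k1 = f(x_n, state_n); k2 = f(x_n + h, state_n + h·k1); state_{n+1} = state_n + (h/2)·(k1 + k2).
1.100000: (-1.090000, 1.010000)
  k1 = (1.010000, 2.790400)
  predictor → (-0.746600, 1.958736)
  k2 = (1.958736, 1.911296)
  → (-0.585315, 1.809288)
(p(1.44), q(1.44)) ≈ (-0.5853, 1.8093)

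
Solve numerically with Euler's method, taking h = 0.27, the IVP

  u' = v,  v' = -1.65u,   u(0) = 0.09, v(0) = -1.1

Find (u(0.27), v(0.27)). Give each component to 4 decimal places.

-0.2070, -1.1401

Euler on (u,v): u_{n+1} = u_n + h·u', v_{n+1} = v_n + h·v'.
0.000000: (0.090000, -1.100000); f=(-1.100000, -0.148500) → (-0.207000, -1.140095)
(u(0.27), v(0.27)) ≈ (-0.2070, -1.1401)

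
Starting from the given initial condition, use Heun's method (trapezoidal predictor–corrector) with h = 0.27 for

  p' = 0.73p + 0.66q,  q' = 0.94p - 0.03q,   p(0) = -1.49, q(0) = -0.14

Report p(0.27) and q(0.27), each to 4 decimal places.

Heun on (p,q): k1 = f(t_n, state_n); k2 = f(t_n + h, state_n + h·k1); state_{n+1} = state_n + (h/2)·(k1 + k2).
0.000000: (-1.490000, -0.140000)
  k1 = (-1.180100, -1.396400)
  predictor → (-1.808627, -0.517028)
  k2 = (-1.661536, -1.684599)
  → (-1.873621, -0.555935)
(p(0.27), q(0.27)) ≈ (-1.8736, -0.5559)

-1.8736, -0.5559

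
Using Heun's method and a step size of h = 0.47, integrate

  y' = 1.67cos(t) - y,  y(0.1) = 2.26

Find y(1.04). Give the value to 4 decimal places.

1.6449

Heun: k1 = f(t_n, y_n); k2 = f(t_n + h, y_n + h·k1); y_{n+1} = y_n + (h/2)·(k1 + k2).
t=0.100000, y=2.260000:
  k1 = f(0.100000, 2.260000) = -0.598343
  k2 = f(0.570000, 1.978779) = -0.572804
  y ← 2.260000 + (0.47/2)·(-0.598343 + (-0.572804)) = 1.984780
t=0.570000, y=1.984780:
  k1 = f(0.570000, 1.984780) = -0.578806
  k2 = f(1.040000, 1.712742) = -0.867354
  y ← 1.984780 + (0.47/2)·(-0.578806 + (-0.867354)) = 1.644933
y(1.04) ≈ 1.6449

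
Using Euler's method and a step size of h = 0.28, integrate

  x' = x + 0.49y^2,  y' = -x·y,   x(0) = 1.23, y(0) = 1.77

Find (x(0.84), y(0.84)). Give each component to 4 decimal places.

3.5558, 0.1171

Euler on (x,y): x_{n+1} = x_n + h·x', y_{n+1} = y_n + h·y'.
0.000000: (1.230000, 1.770000); f=(2.765121, -2.177100) → (2.004234, 1.160412)
0.280000: (2.004234, 1.160412); f=(2.664046, -2.325737) → (2.750167, 0.509206)
0.560000: (2.750167, 0.509206); f=(2.877219, -1.400400) → (3.555788, 0.117094)
(x(0.84), y(0.84)) ≈ (3.5558, 0.1171)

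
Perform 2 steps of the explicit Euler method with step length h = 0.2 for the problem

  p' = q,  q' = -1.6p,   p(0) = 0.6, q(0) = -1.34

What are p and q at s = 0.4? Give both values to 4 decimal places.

Euler on (p,q): p_{n+1} = p_n + h·p', q_{n+1} = q_n + h·q'.
0.000000: (0.600000, -1.340000); f=(-1.340000, -0.960000) → (0.332000, -1.532000)
0.200000: (0.332000, -1.532000); f=(-1.532000, -0.531200) → (0.025600, -1.638240)
(p(0.4), q(0.4)) ≈ (0.0256, -1.6382)

0.0256, -1.6382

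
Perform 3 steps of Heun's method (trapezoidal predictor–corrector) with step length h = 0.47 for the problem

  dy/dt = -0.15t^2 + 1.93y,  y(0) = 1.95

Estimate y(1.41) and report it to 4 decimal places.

24.0253

Heun: k1 = f(t_n, y_n); k2 = f(t_n + h, y_n + h·k1); y_{n+1} = y_n + (h/2)·(k1 + k2).
t=0.000000, y=1.950000:
  k1 = f(0.000000, 1.950000) = 3.763500
  k2 = f(0.470000, 3.718845) = 7.144236
  y ← 1.950000 + (0.47/2)·(3.763500 + 7.144236) = 4.513318
t=0.470000, y=4.513318:
  k1 = f(0.470000, 4.513318) = 8.677569
  k2 = f(0.940000, 8.591775) = 16.449586
  y ← 4.513318 + (0.47/2)·(8.677569 + 16.449586) = 10.418199
t=0.940000, y=10.418199:
  k1 = f(0.940000, 10.418199) = 19.974585
  k2 = f(1.410000, 19.806254) = 37.927855
  y ← 10.418199 + (0.47/2)·(19.974585 + 37.927855) = 24.025273
y(1.41) ≈ 24.0253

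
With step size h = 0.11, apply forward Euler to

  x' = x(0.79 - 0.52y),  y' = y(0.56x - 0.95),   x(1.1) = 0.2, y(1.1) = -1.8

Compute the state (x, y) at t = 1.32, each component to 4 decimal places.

0.2809, -1.4873

Euler on (x,y): x_{n+1} = x_n + h·x', y_{n+1} = y_n + h·y'.
1.100000: (0.200000, -1.800000); f=(0.345200, 1.508400) → (0.237972, -1.634076)
1.210000: (0.237972, -1.634076); f=(0.390207, 1.334608) → (0.280895, -1.487269)
(x(1.32), y(1.32)) ≈ (0.2809, -1.4873)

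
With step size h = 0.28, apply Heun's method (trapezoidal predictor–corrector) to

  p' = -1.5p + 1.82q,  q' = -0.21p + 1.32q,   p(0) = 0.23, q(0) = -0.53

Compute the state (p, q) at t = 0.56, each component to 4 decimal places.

-0.4550, -1.0854

Heun on (p,q): k1 = f(t_n, state_n); k2 = f(t_n + h, state_n + h·k1); state_{n+1} = state_n + (h/2)·(k1 + k2).
0.000000: (0.230000, -0.530000)
  k1 = (-1.309600, -0.747900)
  predictor → (-0.136688, -0.739412)
  k2 = (-1.140698, -0.947319)
  → (-0.113042, -0.767331)
0.280000: (-0.113042, -0.767331)
  k1 = (-1.226979, -0.989138)
  predictor → (-0.456596, -1.044289)
  k2 = (-1.215713, -1.282577)
  → (-0.455019, -1.085371)
(p(0.56), q(0.56)) ≈ (-0.4550, -1.0854)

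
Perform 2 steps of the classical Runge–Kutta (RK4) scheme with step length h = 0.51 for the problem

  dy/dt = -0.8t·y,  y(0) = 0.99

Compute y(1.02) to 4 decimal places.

RK4: k1 = f(t_n, y_n); k2 = f(t_n + h/2, y_n + (h/2)·k1); k3 = f(t_n + h/2, y_n + (h/2)·k2); k4 = f(t_n + h, y_n + h·k3); y_{n+1} = y_n + (h/6)·(k1 + 2k2 + 2k3 + k4).
t=0.000000, y=0.990000:
  k1 = f(0.000000, 0.990000) = 0.000000
  k2 = f(0.255000, 0.990000) = -0.201960
  k3 = f(0.255000, 0.938500) = -0.191454
  k4 = f(0.510000, 0.892358) = -0.364082
  y ← 0.990000 + (0.51/6)·(k1 + 2k2 + 2k3 + k4) = 0.892173
t=0.510000, y=0.892173:
  k1 = f(0.510000, 0.892173) = -0.364006
  k2 = f(0.765000, 0.799351) = -0.489203
  k3 = f(0.765000, 0.767426) = -0.469665
  k4 = f(1.020000, 0.652644) = -0.532557
  y ← 0.892173 + (0.51/6)·(k1 + 2k2 + 2k3 + k4) = 0.652957
y(1.02) ≈ 0.6530

0.6530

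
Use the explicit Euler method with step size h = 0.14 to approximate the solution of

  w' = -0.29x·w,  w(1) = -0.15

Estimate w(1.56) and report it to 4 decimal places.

-0.1226

Euler: w_{n+1} = w_n + h·f(x_n, w_n).
x=1.000000, w=-0.150000: f=0.043500 → w ← -0.150000 + 0.14·0.043500 = -0.143910
x=1.140000, w=-0.143910: f=0.047577 → w ← -0.143910 + 0.14·0.047577 = -0.137249
x=1.280000, w=-0.137249: f=0.050947 → w ← -0.137249 + 0.14·0.050947 = -0.130117
x=1.420000, w=-0.130117: f=0.053582 → w ← -0.130117 + 0.14·0.053582 = -0.122615
w(1.56) ≈ -0.1226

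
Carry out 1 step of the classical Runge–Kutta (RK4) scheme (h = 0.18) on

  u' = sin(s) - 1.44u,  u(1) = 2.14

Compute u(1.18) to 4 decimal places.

1.7921

RK4: k1 = f(s_n, u_n); k2 = f(s_n + h/2, u_n + (h/2)·k1); k3 = f(s_n + h/2, u_n + (h/2)·k2); k4 = f(s_n + h, u_n + h·k3); u_{n+1} = u_n + (h/6)·(k1 + 2k2 + 2k3 + k4).
s=1.000000, u=2.140000:
  k1 = f(1.000000, 2.140000) = -2.240129
  k2 = f(1.090000, 1.938388) = -1.904652
  k3 = f(1.090000, 1.968581) = -1.948130
  k4 = f(1.180000, 1.789337) = -1.652039
  u ← 2.140000 + (0.18/6)·(k1 + 2k2 + 2k3 + k4) = 1.792068
u(1.18) ≈ 1.7921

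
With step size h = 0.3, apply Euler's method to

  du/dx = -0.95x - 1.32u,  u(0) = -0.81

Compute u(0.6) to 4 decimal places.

Euler: u_{n+1} = u_n + h·f(x_n, u_n).
x=0.000000, u=-0.810000: f=1.069200 → u ← -0.810000 + 0.3·1.069200 = -0.489240
x=0.300000, u=-0.489240: f=0.360797 → u ← -0.489240 + 0.3·0.360797 = -0.381001
u(0.6) ≈ -0.3810

-0.3810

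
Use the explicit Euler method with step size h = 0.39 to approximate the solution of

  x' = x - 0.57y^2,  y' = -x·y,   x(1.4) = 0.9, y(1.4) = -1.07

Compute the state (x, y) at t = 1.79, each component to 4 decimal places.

0.9965, -0.6944

Euler on (x,y): x_{n+1} = x_n + h·x', y_{n+1} = y_n + h·y'.
1.400000: (0.900000, -1.070000); f=(0.247407, 0.963000) → (0.996489, -0.694430)
(x(1.79), y(1.79)) ≈ (0.9965, -0.6944)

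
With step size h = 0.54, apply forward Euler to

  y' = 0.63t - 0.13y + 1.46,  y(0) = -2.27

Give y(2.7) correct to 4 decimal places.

3.5611

Euler: y_{n+1} = y_n + h·f(t_n, y_n).
t=0.000000, y=-2.270000: f=1.755100 → y ← -2.270000 + 0.54·1.755100 = -1.322246
t=0.540000, y=-1.322246: f=1.972092 → y ← -1.322246 + 0.54·1.972092 = -0.257316
t=1.080000, y=-0.257316: f=2.173851 → y ← -0.257316 + 0.54·2.173851 = 0.916563
t=1.620000, y=0.916563: f=2.361447 → y ← 0.916563 + 0.54·2.361447 = 2.191745
t=2.160000, y=2.191745: f=2.535873 → y ← 2.191745 + 0.54·2.535873 = 3.561116
y(2.7) ≈ 3.5611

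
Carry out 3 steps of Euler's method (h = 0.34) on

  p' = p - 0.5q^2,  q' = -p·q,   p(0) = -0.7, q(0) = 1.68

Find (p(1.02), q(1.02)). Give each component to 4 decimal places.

-5.1465, 5.8442

Euler on (p,q): p_{n+1} = p_n + h·p', q_{n+1} = q_n + h·q'.
0.000000: (-0.700000, 1.680000); f=(-2.111200, 1.176000) → (-1.417808, 2.079840)
0.340000: (-1.417808, 2.079840); f=(-3.580675, 2.948814) → (-2.635238, 3.082437)
0.680000: (-2.635238, 3.082437); f=(-7.385946, 8.122953) → (-5.146459, 5.844241)
(p(1.02), q(1.02)) ≈ (-5.1465, 5.8442)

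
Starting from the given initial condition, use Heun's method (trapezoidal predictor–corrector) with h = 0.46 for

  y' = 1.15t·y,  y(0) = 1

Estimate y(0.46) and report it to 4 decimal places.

Heun: k1 = f(t_n, y_n); k2 = f(t_n + h, y_n + h·k1); y_{n+1} = y_n + (h/2)·(k1 + k2).
t=0.000000, y=1.000000:
  k1 = f(0.000000, 1.000000) = 0.000000
  k2 = f(0.460000, 1.000000) = 0.529000
  y ← 1.000000 + (0.46/2)·(0.000000 + 0.529000) = 1.121670
y(0.46) ≈ 1.1217

1.1217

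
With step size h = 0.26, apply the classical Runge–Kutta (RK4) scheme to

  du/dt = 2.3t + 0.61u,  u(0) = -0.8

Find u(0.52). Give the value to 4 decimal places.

-0.7520

RK4: k1 = f(t_n, u_n); k2 = f(t_n + h/2, u_n + (h/2)·k1); k3 = f(t_n + h/2, u_n + (h/2)·k2); k4 = f(t_n + h, u_n + h·k3); u_{n+1} = u_n + (h/6)·(k1 + 2k2 + 2k3 + k4).
t=0.000000, u=-0.800000:
  k1 = f(0.000000, -0.800000) = -0.488000
  k2 = f(0.130000, -0.863440) = -0.227698
  k3 = f(0.130000, -0.829601) = -0.207056
  k4 = f(0.260000, -0.853835) = 0.077161
  u ← -0.800000 + (0.26/6)·(k1 + 2k2 + 2k3 + k4) = -0.855482
t=0.260000, u=-0.855482:
  k1 = f(0.260000, -0.855482) = 0.076156
  k2 = f(0.390000, -0.845581) = 0.381195
  k3 = f(0.390000, -0.805926) = 0.405385
  k4 = f(0.520000, -0.750082) = 0.738450
  u ← -0.855482 + (0.26/6)·(k1 + 2k2 + 2k3 + k4) = -0.752012
u(0.52) ≈ -0.7520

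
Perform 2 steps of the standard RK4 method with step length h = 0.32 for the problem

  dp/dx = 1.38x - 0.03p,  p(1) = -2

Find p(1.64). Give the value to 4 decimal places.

-0.8064

RK4: k1 = f(x_n, p_n); k2 = f(x_n + h/2, p_n + (h/2)·k1); k3 = f(x_n + h/2, p_n + (h/2)·k2); k4 = f(x_n + h, p_n + h·k3); p_{n+1} = p_n + (h/6)·(k1 + 2k2 + 2k3 + k4).
x=1.000000, p=-2.000000:
  k1 = f(1.000000, -2.000000) = 1.440000
  k2 = f(1.160000, -1.769600) = 1.653888
  k3 = f(1.160000, -1.735378) = 1.652861
  k4 = f(1.320000, -1.471084) = 1.865733
  p ← -2.000000 + (0.32/6)·(k1 + 2k2 + 2k3 + k4) = -1.470974
x=1.320000, p=-1.470974:
  k1 = f(1.320000, -1.470974) = 1.865729
  k2 = f(1.480000, -1.172458) = 2.077574
  k3 = f(1.480000, -1.138563) = 2.076557
  k4 = f(1.640000, -0.806476) = 2.287394
  p ← -1.470974 + (0.32/6)·(k1 + 2k2 + 2k3 + k4) = -0.806367
p(1.64) ≈ -0.8064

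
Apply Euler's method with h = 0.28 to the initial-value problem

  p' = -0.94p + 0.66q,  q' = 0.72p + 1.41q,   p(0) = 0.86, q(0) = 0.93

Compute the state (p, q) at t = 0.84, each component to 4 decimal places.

Euler on (p,q): p_{n+1} = p_n + h·p', q_{n+1} = q_n + h·q'.
0.000000: (0.860000, 0.930000); f=(-0.194600, 1.930500) → (0.805512, 1.470540)
0.280000: (0.805512, 1.470540); f=(0.213375, 2.653430) → (0.865257, 2.213500)
0.560000: (0.865257, 2.213500); f=(0.647569, 3.744021) → (1.046576, 3.261826)
(p(0.84), q(0.84)) ≈ (1.0466, 3.2618)

1.0466, 3.2618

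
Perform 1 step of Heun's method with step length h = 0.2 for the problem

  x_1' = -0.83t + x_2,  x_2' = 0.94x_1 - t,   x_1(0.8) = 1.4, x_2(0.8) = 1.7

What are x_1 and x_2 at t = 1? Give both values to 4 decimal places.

Heun on (x_1,x_2): k1 = f(t_n, state_n); k2 = f(t_n + h, state_n + h·k1); state_{n+1} = state_n + (h/2)·(k1 + k2).
0.800000: (1.400000, 1.700000)
  k1 = (1.036000, 0.516000)
  predictor → (1.607200, 1.803200)
  k2 = (0.973200, 0.510768)
  → (1.600920, 1.802677)
(x_1(1), x_2(1)) ≈ (1.6009, 1.8027)

1.6009, 1.8027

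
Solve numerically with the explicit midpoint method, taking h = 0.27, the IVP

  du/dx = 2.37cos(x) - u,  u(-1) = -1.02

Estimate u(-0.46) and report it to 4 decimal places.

0.1487

Midpoint: k1 = f(x_n, u_n); k2 = f(x_n + h/2, u_n + (h/2)·k1); u_{n+1} = u_n + h·k2.
x=-1.000000, u=-1.020000:
  k1 = f(-1.000000, -1.020000) = 2.300516
  k2 = f(-0.865000, -0.709430) = 2.246707
  u ← -1.020000 + 0.27·2.246707 = -0.413389
x=-0.730000, u=-0.413389:
  k1 = f(-0.730000, -0.413389) = 2.179452
  k2 = f(-0.595000, -0.119163) = 2.081875
  u ← -0.413389 + 0.27·2.081875 = 0.148717
u(-0.46) ≈ 0.1487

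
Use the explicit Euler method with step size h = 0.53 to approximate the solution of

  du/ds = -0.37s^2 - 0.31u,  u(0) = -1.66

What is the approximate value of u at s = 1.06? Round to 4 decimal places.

Euler: u_{n+1} = u_n + h·f(s_n, u_n).
s=0.000000, u=-1.660000: f=0.514600 → u ← -1.660000 + 0.53·0.514600 = -1.387262
s=0.530000, u=-1.387262: f=0.326118 → u ← -1.387262 + 0.53·0.326118 = -1.214419
u(1.06) ≈ -1.2144

-1.2144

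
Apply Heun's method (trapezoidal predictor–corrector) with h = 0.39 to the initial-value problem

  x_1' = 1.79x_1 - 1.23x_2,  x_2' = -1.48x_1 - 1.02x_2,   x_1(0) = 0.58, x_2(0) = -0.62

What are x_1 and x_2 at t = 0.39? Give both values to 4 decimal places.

1.5486, -0.8933

Heun on (x_1,x_2): k1 = f(t_n, state_n); k2 = f(t_n + h, state_n + h·k1); state_{n+1} = state_n + (h/2)·(k1 + k2).
0.000000: (0.580000, -0.620000)
  k1 = (1.800800, -0.226000)
  predictor → (1.282312, -0.708140)
  k2 = (3.166351, -1.175519)
  → (1.548594, -0.893296)
(x_1(0.39), x_2(0.39)) ≈ (1.5486, -0.8933)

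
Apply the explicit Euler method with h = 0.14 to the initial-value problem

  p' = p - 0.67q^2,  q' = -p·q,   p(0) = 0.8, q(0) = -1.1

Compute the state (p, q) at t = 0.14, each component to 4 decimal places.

0.7985, -0.9768

Euler on (p,q): p_{n+1} = p_n + h·p', q_{n+1} = q_n + h·q'.
0.000000: (0.800000, -1.100000); f=(-0.010700, 0.880000) → (0.798502, -0.976800)
(p(0.14), q(0.14)) ≈ (0.7985, -0.9768)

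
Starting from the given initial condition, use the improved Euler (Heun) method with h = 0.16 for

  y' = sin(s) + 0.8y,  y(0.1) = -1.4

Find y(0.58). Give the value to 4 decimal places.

Heun: k1 = f(s_n, y_n); k2 = f(s_n + h, y_n + h·k1); y_{n+1} = y_n + (h/2)·(k1 + k2).
s=0.100000, y=-1.400000:
  k1 = f(0.100000, -1.400000) = -1.020167
  k2 = f(0.260000, -1.563227) = -0.993501
  y ← -1.400000 + (0.16/2)·(-1.020167 + (-0.993501)) = -1.561093
s=0.260000, y=-1.561093:
  k1 = f(0.260000, -1.561093) = -0.991794
  k2 = f(0.420000, -1.719780) = -0.968064
  y ← -1.561093 + (0.16/2)·(-0.991794 + (-0.968064)) = -1.717882
s=0.420000, y=-1.717882:
  k1 = f(0.420000, -1.717882) = -0.966545
  k2 = f(0.580000, -1.872529) = -0.949999
  y ← -1.717882 + (0.16/2)·(-0.966545 + (-0.949999)) = -1.871206
y(0.58) ≈ -1.8712

-1.8712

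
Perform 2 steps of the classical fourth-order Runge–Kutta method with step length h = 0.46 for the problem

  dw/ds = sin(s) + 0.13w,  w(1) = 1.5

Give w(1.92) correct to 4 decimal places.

RK4: k1 = f(s_n, w_n); k2 = f(s_n + h/2, w_n + (h/2)·k1); k3 = f(s_n + h/2, w_n + (h/2)·k2); k4 = f(s_n + h, w_n + h·k3); w_{n+1} = w_n + (h/6)·(k1 + 2k2 + 2k3 + k4).
s=1.000000, w=1.500000:
  k1 = f(1.000000, 1.500000) = 1.036471
  k2 = f(1.230000, 1.738388) = 1.168479
  k3 = f(1.230000, 1.768750) = 1.172426
  k4 = f(1.460000, 2.039316) = 1.258979
  w ← 1.500000 + (0.46/6)·(k1 + 2k2 + 2k3 + k4) = 2.034923
s=1.460000, w=2.034923:
  k1 = f(1.460000, 2.034923) = 1.258408
  k2 = f(1.690000, 2.324357) = 1.295070
  k3 = f(1.690000, 2.332790) = 1.296166
  k4 = f(1.920000, 2.631160) = 1.281696
  w ← 2.034923 + (0.46/6)·(k1 + 2k2 + 2k3 + k4) = 2.626988
w(1.92) ≈ 2.6270

2.6270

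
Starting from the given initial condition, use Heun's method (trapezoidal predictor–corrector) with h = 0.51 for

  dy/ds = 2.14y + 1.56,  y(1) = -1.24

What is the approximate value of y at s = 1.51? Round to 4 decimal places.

-2.1021

Heun: k1 = f(s_n, y_n); k2 = f(s_n + h, y_n + h·k1); y_{n+1} = y_n + (h/2)·(k1 + k2).
s=1.000000, y=-1.240000:
  k1 = f(1.000000, -1.240000) = -1.093600
  k2 = f(1.510000, -1.797736) = -2.287155
  y ← -1.240000 + (0.51/2)·(-1.093600 + (-2.287155)) = -2.102093
y(1.51) ≈ -2.1021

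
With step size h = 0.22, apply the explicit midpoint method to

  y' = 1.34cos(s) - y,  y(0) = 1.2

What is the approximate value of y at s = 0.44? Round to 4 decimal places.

1.2329

Midpoint: k1 = f(s_n, y_n); k2 = f(s_n + h/2, y_n + (h/2)·k1); y_{n+1} = y_n + h·k2.
s=0.000000, y=1.200000:
  k1 = f(0.000000, 1.200000) = 0.140000
  k2 = f(0.110000, 1.215400) = 0.116501
  y ← 1.200000 + 0.22·0.116501 = 1.225630
s=0.220000, y=1.225630:
  k1 = f(0.220000, 1.225630) = 0.082072
  k2 = f(0.330000, 1.234658) = 0.033039
  y ← 1.225630 + 0.22·0.033039 = 1.232899
y(0.44) ≈ 1.2329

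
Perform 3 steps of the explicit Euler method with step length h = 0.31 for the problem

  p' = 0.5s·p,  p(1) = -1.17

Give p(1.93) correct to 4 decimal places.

Euler: p_{n+1} = p_n + h·f(s_n, p_n).
s=1.000000, p=-1.170000: f=-0.585000 → p ← -1.170000 + 0.31·(-0.585000) = -1.351350
s=1.310000, p=-1.351350: f=-0.885134 → p ← -1.351350 + 0.31·(-0.885134) = -1.625742
s=1.620000, p=-1.625742: f=-1.316851 → p ← -1.625742 + 0.31·(-1.316851) = -2.033965
p(1.93) ≈ -2.0340

-2.0340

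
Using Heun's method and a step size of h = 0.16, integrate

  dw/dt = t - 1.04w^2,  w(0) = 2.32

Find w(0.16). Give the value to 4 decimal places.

Heun: k1 = f(t_n, w_n); k2 = f(t_n + h, w_n + h·k1); w_{n+1} = w_n + (h/2)·(k1 + k2).
t=0.000000, w=2.320000:
  k1 = f(0.000000, 2.320000) = -5.597696
  k2 = f(0.160000, 1.424369) = -1.949979
  w ← 2.320000 + (0.16/2)·(-5.597696 + (-1.949979)) = 1.716186
w(0.16) ≈ 1.7162

1.7162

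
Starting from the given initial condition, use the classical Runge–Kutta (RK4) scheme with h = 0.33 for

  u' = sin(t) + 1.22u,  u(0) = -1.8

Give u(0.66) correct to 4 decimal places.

RK4: k1 = f(t_n, u_n); k2 = f(t_n + h/2, u_n + (h/2)·k1); k3 = f(t_n + h/2, u_n + (h/2)·k2); k4 = f(t_n + h, u_n + h·k3); u_{n+1} = u_n + (h/6)·(k1 + 2k2 + 2k3 + k4).
t=0.000000, u=-1.800000:
  k1 = f(0.000000, -1.800000) = -2.196000
  k2 = f(0.165000, -2.162340) = -2.473802
  k3 = f(0.165000, -2.208177) = -2.529724
  k4 = f(0.330000, -2.634809) = -2.890424
  u ← -1.800000 + (0.33/6)·(k1 + 2k2 + 2k3 + k4) = -2.630141
t=0.330000, u=-2.630141:
  k1 = f(0.330000, -2.630141) = -2.884729
  k2 = f(0.495000, -3.106122) = -3.314437
  k3 = f(0.495000, -3.177023) = -3.400937
  k4 = f(0.660000, -3.752450) = -3.964873
  u ← -2.630141 + (0.33/6)·(k1 + 2k2 + 2k3 + k4) = -3.745560
u(0.66) ≈ -3.7456

-3.7456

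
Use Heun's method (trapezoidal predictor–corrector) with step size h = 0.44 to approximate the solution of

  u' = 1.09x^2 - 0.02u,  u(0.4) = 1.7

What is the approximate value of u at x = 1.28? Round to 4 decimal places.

2.4364

Heun: k1 = f(x_n, u_n); k2 = f(x_n + h, u_n + h·k1); u_{n+1} = u_n + (h/2)·(k1 + k2).
x=0.400000, u=1.700000:
  k1 = f(0.400000, 1.700000) = 0.140400
  k2 = f(0.840000, 1.761776) = 0.733868
  u ← 1.700000 + (0.44/2)·(0.140400 + 0.733868) = 1.892339
x=0.840000, u=1.892339:
  k1 = f(0.840000, 1.892339) = 0.731257
  k2 = f(1.280000, 2.214092) = 1.741574
  u ← 1.892339 + (0.44/2)·(0.731257 + 1.741574) = 2.436362
u(1.28) ≈ 2.4364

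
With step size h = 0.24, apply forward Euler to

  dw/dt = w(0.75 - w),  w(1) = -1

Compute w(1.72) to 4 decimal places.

-3.6675

Euler: w_{n+1} = w_n + h·f(t_n, w_n).
t=1.000000, w=-1.000000: f=-1.750000 → w ← -1.000000 + 0.24·(-1.750000) = -1.420000
t=1.240000, w=-1.420000: f=-3.081400 → w ← -1.420000 + 0.24·(-3.081400) = -2.159536
t=1.480000, w=-2.159536: f=-6.283248 → w ← -2.159536 + 0.24·(-6.283248) = -3.667515
w(1.72) ≈ -3.6675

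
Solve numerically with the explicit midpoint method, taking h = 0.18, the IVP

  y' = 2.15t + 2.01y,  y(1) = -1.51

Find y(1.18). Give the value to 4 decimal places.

Midpoint: k1 = f(t_n, y_n); k2 = f(t_n + h/2, y_n + (h/2)·k1); y_{n+1} = y_n + h·k2.
t=1.000000, y=-1.510000:
  k1 = f(1.000000, -1.510000) = -0.885100
  k2 = f(1.090000, -1.589659) = -0.851715
  y ← -1.510000 + 0.18·(-0.851715) = -1.663309
y(1.18) ≈ -1.6633

-1.6633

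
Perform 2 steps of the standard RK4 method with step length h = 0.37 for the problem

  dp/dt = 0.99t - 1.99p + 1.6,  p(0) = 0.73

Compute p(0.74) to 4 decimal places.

0.9628

RK4: k1 = f(t_n, p_n); k2 = f(t_n + h/2, p_n + (h/2)·k1); k3 = f(t_n + h/2, p_n + (h/2)·k2); k4 = f(t_n + h, p_n + h·k3); p_{n+1} = p_n + (h/6)·(k1 + 2k2 + 2k3 + k4).
t=0.000000, p=0.730000:
  k1 = f(0.000000, 0.730000) = 0.147300
  k2 = f(0.185000, 0.757251) = 0.276222
  k3 = f(0.185000, 0.781101) = 0.228759
  k4 = f(0.370000, 0.814641) = 0.345165
  p ← 0.730000 + (0.37/6)·(k1 + 2k2 + 2k3 + k4) = 0.822650
t=0.370000, p=0.822650:
  k1 = f(0.370000, 0.822650) = 0.329227
  k2 = f(0.555000, 0.883557) = 0.391172
  k3 = f(0.555000, 0.895016) = 0.368367
  k4 = f(0.740000, 0.958945) = 0.424299
  p ← 0.822650 + (0.37/6)·(k1 + 2k2 + 2k3 + k4) = 0.962794
p(0.74) ≈ 0.9628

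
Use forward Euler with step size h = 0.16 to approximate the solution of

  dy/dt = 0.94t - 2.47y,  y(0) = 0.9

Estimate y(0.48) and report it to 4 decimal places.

0.2618

Euler: y_{n+1} = y_n + h·f(t_n, y_n).
t=0.000000, y=0.900000: f=-2.223000 → y ← 0.900000 + 0.16·(-2.223000) = 0.544320
t=0.160000, y=0.544320: f=-1.194070 → y ← 0.544320 + 0.16·(-1.194070) = 0.353269
t=0.320000, y=0.353269: f=-0.571774 → y ← 0.353269 + 0.16·(-0.571774) = 0.261785
y(0.48) ≈ 0.2618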